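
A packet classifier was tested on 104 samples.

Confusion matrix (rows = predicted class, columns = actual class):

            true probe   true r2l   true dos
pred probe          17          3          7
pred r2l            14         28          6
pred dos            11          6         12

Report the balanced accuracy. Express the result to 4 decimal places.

0.5472

Balanced accuracy = mean of per-class recall.
  probe: recall = 17/42 = 0.40476
  r2l: recall = 28/37 = 0.75676
  dos: recall = 12/25 = 0.48000
Mean = (0.40476 + 0.75676 + 0.48000) / 3 = 0.5472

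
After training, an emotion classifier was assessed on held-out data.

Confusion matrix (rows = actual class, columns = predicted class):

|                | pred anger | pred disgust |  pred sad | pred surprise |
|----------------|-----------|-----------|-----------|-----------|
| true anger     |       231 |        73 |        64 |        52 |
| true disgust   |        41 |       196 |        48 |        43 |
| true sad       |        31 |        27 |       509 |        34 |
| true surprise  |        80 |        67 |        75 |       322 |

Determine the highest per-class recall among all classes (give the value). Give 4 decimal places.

0.8469

Per-class recall (TP/(TP+FN)):
  anger: TP=231, FN=73+64+52=189 → 231/420 = 0.55000
  disgust: TP=196, FN=41+48+43=132 → 196/328 = 0.59756
  sad: TP=509, FN=31+27+34=92 → 509/601 = 0.84692
  surprise: TP=322, FN=80+67+75=222 → 322/544 = 0.59191
Highest is class 'sad' with recall = 0.8469.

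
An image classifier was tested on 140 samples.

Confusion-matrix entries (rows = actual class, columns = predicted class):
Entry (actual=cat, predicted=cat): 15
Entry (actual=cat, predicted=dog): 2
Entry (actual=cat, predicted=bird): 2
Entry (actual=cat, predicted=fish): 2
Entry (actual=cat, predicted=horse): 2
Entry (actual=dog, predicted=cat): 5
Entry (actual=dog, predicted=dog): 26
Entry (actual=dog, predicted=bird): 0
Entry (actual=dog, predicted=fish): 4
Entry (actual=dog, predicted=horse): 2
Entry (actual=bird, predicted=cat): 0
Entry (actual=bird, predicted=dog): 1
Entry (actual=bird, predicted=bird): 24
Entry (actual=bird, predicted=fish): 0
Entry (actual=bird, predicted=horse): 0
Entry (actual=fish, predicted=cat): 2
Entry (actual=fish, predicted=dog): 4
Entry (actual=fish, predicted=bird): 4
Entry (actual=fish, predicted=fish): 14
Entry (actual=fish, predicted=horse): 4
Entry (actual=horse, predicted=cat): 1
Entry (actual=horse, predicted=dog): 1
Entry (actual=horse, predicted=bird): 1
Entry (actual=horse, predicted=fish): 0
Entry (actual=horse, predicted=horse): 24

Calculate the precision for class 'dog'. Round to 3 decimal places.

0.765

One-vs-rest for 'dog': TP = diagonal; FP = other classes predicted 'dog'; FN = 'dog' predicted as other.
precision = TP/(TP+FP).
dog: TP=26, FP=2+1+4+1=8 → 26/34 = 0.7647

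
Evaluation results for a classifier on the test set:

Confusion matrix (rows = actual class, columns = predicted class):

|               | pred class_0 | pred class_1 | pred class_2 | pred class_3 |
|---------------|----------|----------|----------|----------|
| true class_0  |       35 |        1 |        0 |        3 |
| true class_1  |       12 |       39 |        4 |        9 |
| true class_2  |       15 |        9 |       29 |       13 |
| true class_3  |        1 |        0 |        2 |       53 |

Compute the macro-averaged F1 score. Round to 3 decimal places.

0.685

Per-class F1 score (2·TP/(2·TP+FP+FN)):
  class_0: TP=35, FP=12+15+1=28, FN=1+0+3=4 → 70/102 = 0.6863
  class_1: TP=39, FP=1+9+0=10, FN=12+4+9=25 → 78/113 = 0.6903
  class_2: TP=29, FP=0+4+2=6, FN=15+9+13=37 → 58/101 = 0.5743
  class_3: TP=53, FP=3+9+13=25, FN=1+0+2=3 → 106/134 = 0.7910
Macro-F1 score = mean = (0.6863 + 0.6903 + 0.5743 + 0.7910) / 4 = 0.685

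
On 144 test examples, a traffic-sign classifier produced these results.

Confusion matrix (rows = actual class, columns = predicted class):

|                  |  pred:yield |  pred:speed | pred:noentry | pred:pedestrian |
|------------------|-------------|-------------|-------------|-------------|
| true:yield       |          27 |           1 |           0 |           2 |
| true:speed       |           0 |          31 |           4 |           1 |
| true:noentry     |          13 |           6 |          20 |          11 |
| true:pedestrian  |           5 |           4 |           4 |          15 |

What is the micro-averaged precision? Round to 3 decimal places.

0.646

Micro-averaging pools counts across classes: ΣTP=93, ΣFP=51, ΣFN=51.
Micro-precision = TP/(TP+FP) on pooled counts = 0.646 (equals overall accuracy in single-label multiclass).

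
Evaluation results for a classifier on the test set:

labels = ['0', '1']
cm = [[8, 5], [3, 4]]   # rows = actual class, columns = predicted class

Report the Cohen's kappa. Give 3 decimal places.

Observed agreement pₒ = trace/N = 12/20 = 0.6000
Expected agreement pₑ = Σ (rowᵢ·colᵢ)/N² = (13·11 + 7·9)/20² = 0.5150
κ = (pₒ − pₑ)/(1 − pₑ) = (0.6000 − 0.5150)/(1 − 0.5150) = 0.175

0.175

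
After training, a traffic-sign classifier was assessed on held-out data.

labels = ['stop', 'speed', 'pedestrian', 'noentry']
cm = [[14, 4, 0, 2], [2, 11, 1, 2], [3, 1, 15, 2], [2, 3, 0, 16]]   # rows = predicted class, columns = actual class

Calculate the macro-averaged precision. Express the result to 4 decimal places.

0.7159

Per-class precision (TP/(TP+FP)):
  stop: TP=14, FP=4+0+2=6 → 14/20 = 0.70000
  speed: TP=11, FP=2+1+2=5 → 11/16 = 0.68750
  pedestrian: TP=15, FP=3+1+2=6 → 15/21 = 0.71429
  noentry: TP=16, FP=2+3+0=5 → 16/21 = 0.76190
Macro-precision = mean = (0.70000 + 0.68750 + 0.71429 + 0.76190) / 4 = 0.7159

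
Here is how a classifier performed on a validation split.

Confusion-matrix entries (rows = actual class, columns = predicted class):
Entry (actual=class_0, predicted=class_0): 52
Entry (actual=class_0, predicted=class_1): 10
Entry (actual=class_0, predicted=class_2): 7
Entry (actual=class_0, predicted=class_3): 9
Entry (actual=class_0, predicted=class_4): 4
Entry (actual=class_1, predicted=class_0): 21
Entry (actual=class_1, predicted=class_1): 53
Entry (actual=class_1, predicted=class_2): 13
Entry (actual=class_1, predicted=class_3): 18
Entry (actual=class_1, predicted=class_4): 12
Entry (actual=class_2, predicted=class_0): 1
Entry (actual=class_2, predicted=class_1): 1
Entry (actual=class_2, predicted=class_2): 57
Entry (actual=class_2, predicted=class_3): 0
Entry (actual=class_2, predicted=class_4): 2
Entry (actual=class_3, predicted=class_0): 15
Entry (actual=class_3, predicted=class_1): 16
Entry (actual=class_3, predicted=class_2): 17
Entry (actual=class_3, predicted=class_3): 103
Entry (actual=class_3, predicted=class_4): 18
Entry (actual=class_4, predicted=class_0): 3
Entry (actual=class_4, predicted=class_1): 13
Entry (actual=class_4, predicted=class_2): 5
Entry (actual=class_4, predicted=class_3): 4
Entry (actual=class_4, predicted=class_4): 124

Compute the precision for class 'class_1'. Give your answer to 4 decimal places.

0.5699

Treat 'class_1' as positive and all other classes as negative.
precision = TP/(TP+FP).
class_1: TP=53, FP=10+1+16+13=40 → 53/93 = 0.56989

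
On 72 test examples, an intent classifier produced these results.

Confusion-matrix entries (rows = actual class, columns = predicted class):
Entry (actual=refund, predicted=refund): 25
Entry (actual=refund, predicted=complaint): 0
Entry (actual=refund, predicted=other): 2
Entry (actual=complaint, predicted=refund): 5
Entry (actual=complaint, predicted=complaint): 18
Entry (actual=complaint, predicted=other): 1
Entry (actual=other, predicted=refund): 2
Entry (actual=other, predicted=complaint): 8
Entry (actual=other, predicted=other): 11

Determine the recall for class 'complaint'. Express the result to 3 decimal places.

0.750

Treat 'complaint' as positive and all other classes as negative.
recall = TP/(TP+FN).
complaint: TP=18, FN=5+1=6 → 18/24 = 0.7500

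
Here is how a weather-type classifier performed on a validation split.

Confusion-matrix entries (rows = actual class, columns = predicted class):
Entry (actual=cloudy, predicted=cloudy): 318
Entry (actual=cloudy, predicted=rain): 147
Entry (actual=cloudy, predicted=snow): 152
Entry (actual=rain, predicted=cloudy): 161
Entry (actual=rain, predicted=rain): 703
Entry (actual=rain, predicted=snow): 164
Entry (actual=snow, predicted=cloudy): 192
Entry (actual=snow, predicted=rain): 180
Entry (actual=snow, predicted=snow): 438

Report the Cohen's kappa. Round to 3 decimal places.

0.380

Observed agreement pₒ = trace/N = 1459/2455 = 0.5943
Expected agreement pₑ = Σ (rowᵢ·colᵢ)/N² = (617·671 + 1028·1030 + 810·754)/2455² = 0.3457
κ = (pₒ − pₑ)/(1 − pₑ) = (0.5943 − 0.3457)/(1 − 0.3457) = 0.380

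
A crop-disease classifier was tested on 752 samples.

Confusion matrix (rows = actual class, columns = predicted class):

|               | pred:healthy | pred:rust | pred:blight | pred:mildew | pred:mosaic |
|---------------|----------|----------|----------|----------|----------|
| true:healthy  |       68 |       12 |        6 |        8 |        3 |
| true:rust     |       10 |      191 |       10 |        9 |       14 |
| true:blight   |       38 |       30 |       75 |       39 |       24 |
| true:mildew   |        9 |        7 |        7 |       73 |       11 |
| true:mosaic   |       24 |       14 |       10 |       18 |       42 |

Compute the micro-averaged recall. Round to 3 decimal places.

Micro-averaging pools counts across classes: ΣTP=449, ΣFP=303, ΣFN=303.
Micro-recall = TP/(TP+FN) on pooled counts = 0.597 (equals overall accuracy in single-label multiclass).

0.597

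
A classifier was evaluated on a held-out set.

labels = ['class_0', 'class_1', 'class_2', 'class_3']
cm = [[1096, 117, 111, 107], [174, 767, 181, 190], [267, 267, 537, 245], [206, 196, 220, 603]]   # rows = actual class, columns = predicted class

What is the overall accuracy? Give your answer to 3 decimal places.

Accuracy = trace / total = (1096+767+537+603=3003) / 5284 = 3003/5284 = 0.568

0.568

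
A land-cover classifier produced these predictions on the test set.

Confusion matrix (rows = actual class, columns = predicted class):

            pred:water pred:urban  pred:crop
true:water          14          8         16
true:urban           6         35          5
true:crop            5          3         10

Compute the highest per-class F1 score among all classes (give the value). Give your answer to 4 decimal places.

0.7609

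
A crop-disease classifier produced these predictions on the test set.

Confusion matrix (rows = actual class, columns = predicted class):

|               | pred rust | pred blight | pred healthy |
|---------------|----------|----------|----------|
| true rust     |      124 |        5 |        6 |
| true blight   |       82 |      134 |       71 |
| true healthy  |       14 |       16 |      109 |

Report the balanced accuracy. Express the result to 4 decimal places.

Balanced accuracy = mean of per-class recall.
  rust: recall = 124/135 = 0.91852
  blight: recall = 134/287 = 0.46690
  healthy: recall = 109/139 = 0.78417
Mean = (0.91852 + 0.46690 + 0.78417) / 3 = 0.7232

0.7232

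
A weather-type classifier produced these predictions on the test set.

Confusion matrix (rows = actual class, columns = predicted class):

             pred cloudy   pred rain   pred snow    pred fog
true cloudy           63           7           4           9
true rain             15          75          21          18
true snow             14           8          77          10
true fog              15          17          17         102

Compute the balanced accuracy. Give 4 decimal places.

0.6806

Balanced accuracy = mean of per-class recall.
  cloudy: recall = 63/83 = 0.75904
  rain: recall = 75/129 = 0.58140
  snow: recall = 77/109 = 0.70642
  fog: recall = 102/151 = 0.67550
Mean = (0.75904 + 0.58140 + 0.70642 + 0.67550) / 4 = 0.6806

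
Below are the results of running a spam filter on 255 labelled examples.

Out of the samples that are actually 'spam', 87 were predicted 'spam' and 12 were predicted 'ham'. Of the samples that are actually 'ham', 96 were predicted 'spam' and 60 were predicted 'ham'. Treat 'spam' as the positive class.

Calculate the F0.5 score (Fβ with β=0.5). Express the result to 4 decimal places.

Fβ = (1+β²)·TP / ((1+β²)·TP + β²·FN + FP), with β²=1/4
= 1.25·87 / (1.25·87 + 0.25·12 + 96) = 0.5235

0.5235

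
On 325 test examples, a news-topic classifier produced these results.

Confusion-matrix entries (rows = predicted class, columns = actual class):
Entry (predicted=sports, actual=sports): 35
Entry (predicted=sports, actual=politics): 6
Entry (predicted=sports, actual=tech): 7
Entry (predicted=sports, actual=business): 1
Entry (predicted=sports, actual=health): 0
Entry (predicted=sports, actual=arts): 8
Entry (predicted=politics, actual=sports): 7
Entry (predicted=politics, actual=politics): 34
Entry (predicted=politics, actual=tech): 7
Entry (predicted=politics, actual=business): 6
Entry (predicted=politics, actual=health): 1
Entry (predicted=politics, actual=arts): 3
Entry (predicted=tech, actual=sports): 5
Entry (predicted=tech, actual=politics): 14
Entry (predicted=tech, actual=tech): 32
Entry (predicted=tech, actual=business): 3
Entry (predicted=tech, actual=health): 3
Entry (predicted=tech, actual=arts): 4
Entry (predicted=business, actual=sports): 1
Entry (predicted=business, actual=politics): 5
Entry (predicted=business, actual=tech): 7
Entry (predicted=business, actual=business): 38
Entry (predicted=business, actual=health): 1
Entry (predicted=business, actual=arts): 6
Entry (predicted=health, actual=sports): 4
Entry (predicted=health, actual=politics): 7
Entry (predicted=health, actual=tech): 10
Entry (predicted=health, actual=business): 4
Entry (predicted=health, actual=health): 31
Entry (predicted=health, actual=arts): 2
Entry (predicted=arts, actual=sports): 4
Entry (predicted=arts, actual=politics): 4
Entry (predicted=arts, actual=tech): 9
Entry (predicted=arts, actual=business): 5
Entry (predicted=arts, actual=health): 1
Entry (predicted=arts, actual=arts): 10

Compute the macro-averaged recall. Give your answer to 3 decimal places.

Per-class recall (TP/(TP+FN)):
  sports: TP=35, FN=7+5+1+4+4=21 → 35/56 = 0.6250
  politics: TP=34, FN=6+14+5+7+4=36 → 34/70 = 0.4857
  tech: TP=32, FN=7+7+7+10+9=40 → 32/72 = 0.4444
  business: TP=38, FN=1+6+3+4+5=19 → 38/57 = 0.6667
  health: TP=31, FN=0+1+3+1+1=6 → 31/37 = 0.8378
  arts: TP=10, FN=8+3+4+6+2=23 → 10/33 = 0.3030
Macro-recall = mean = (0.6250 + 0.4857 + 0.4444 + 0.6667 + 0.8378 + 0.3030) / 6 = 0.560

0.560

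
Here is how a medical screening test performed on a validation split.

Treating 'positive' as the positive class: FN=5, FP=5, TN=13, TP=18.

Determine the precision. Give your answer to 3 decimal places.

0.783

Precision = TP/(TP+FP) = 18/(18+5) = 18/23 = 0.783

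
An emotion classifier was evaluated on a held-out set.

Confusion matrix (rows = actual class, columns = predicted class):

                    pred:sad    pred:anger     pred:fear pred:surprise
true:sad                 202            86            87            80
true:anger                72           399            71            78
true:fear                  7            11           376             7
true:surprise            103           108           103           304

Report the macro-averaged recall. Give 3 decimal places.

Per-class recall (TP/(TP+FN)):
  sad: TP=202, FN=86+87+80=253 → 202/455 = 0.4440
  anger: TP=399, FN=72+71+78=221 → 399/620 = 0.6435
  fear: TP=376, FN=7+11+7=25 → 376/401 = 0.9377
  surprise: TP=304, FN=103+108+103=314 → 304/618 = 0.4919
Macro-recall = mean = (0.4440 + 0.6435 + 0.9377 + 0.4919) / 4 = 0.629

0.629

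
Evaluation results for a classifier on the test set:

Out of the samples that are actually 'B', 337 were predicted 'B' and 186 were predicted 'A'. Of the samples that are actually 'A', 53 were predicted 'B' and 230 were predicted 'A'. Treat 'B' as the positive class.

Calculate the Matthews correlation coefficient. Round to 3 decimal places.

MCC = (TP·TN − FP·FN) / √((TP+FP)(TP+FN)(TN+FP)(TN+FN))
Numerator = 337·230 − 53·186 = 67652
Denominator = √(390·523·283·416) = √24012980160 = 154961.2215
MCC = 67652 / 154961.2215 = 0.437

0.437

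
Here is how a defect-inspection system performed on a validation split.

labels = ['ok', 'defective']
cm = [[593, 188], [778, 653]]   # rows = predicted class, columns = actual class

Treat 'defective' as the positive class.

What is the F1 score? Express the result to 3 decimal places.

0.575

Precision = TP/(TP+FP) = 653/1431 = 0.4563
Recall = TP/(TP+FN) = 653/841 = 0.7765
F1 = 2·TP/(2·TP+FP+FN) = 1306/2272 = 0.575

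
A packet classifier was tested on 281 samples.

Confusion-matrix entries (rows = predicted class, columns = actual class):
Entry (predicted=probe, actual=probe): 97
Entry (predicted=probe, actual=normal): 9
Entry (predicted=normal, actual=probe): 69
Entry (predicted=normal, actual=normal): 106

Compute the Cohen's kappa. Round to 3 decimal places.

0.469

Observed agreement pₒ = trace/N = 203/281 = 0.7224
Expected agreement pₑ = Σ (rowᵢ·colᵢ)/N² = (166·106 + 115·175)/281² = 0.4777
κ = (pₒ − pₑ)/(1 − pₑ) = (0.7224 − 0.4777)/(1 − 0.4777) = 0.469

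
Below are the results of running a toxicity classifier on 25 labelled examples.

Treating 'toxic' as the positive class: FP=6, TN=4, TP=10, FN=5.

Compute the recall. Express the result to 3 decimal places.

0.667

Recall = TP/(TP+FN) = 10/(10+5) = 10/15 = 0.667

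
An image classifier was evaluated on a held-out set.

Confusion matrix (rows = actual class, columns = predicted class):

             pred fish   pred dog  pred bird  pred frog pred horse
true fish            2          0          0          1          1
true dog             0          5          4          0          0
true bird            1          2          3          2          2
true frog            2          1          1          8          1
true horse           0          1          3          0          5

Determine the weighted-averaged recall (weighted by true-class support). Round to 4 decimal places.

0.5111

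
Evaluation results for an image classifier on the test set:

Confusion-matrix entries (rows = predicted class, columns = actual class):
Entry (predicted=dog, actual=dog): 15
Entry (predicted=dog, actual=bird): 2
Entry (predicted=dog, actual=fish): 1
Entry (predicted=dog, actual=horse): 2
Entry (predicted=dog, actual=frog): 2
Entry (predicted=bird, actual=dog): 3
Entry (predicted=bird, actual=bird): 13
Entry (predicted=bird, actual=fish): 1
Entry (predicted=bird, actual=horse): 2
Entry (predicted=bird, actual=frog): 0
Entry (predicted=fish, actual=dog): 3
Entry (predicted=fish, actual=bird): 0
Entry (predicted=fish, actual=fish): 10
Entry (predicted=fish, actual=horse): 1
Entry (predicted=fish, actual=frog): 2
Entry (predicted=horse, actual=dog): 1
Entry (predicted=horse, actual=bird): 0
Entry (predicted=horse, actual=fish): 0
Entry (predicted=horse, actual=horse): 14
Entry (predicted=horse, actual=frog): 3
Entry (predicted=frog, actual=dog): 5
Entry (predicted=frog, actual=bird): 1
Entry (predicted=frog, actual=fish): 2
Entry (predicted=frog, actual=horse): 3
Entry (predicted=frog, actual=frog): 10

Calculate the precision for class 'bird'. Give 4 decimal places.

0.6842

One-vs-rest for 'bird': TP = diagonal; FP = other classes predicted 'bird'; FN = 'bird' predicted as other.
precision = TP/(TP+FP).
bird: TP=13, FP=3+1+2+0=6 → 13/19 = 0.68421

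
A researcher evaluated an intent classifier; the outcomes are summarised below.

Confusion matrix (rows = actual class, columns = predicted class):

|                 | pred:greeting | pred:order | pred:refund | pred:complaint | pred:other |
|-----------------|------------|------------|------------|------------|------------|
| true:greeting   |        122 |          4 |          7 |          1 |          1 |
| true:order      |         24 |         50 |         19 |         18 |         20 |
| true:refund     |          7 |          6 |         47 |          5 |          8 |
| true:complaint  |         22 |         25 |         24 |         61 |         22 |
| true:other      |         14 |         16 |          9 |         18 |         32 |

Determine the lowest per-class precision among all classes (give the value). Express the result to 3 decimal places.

Per-class precision (TP/(TP+FP)):
  greeting: TP=122, FP=24+7+22+14=67 → 122/189 = 0.6455
  order: TP=50, FP=4+6+25+16=51 → 50/101 = 0.4950
  refund: TP=47, FP=7+19+24+9=59 → 47/106 = 0.4434
  complaint: TP=61, FP=1+18+5+18=42 → 61/103 = 0.5922
  other: TP=32, FP=1+20+8+22=51 → 32/83 = 0.3855
Lowest is class 'other' with precision = 0.386.

0.386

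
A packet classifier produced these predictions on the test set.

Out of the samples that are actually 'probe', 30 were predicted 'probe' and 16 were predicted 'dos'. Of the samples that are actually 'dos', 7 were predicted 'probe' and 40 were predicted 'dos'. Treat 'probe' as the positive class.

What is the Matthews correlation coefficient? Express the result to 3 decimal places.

0.514

MCC = (TP·TN − FP·FN) / √((TP+FP)(TP+FN)(TN+FP)(TN+FN))
Numerator = 30·40 − 7·16 = 1088
Denominator = √(37·46·47·56) = √4479664 = 2116.5217
MCC = 1088 / 2116.5217 = 0.514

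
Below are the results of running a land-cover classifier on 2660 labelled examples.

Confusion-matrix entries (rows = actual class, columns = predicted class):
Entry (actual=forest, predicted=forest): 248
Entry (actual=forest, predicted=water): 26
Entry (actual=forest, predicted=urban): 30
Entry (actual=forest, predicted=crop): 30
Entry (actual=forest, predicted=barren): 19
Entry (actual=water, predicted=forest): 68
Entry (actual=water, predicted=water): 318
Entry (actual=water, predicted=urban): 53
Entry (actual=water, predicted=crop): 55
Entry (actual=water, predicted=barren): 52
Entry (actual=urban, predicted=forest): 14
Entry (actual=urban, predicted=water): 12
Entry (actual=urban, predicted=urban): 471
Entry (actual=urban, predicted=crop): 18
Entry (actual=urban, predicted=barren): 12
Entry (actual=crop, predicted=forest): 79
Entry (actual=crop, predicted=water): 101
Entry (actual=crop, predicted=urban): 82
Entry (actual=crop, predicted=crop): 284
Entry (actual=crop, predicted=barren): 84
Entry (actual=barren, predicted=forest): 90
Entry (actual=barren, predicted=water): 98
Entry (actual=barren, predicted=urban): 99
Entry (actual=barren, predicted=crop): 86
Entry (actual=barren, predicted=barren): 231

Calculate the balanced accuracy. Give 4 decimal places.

0.6024

Balanced accuracy = mean of per-class recall.
  forest: recall = 248/353 = 0.70255
  water: recall = 318/546 = 0.58242
  urban: recall = 471/527 = 0.89374
  crop: recall = 284/630 = 0.45079
  barren: recall = 231/604 = 0.38245
Mean = (0.70255 + 0.58242 + 0.89374 + 0.45079 + 0.38245) / 5 = 0.6024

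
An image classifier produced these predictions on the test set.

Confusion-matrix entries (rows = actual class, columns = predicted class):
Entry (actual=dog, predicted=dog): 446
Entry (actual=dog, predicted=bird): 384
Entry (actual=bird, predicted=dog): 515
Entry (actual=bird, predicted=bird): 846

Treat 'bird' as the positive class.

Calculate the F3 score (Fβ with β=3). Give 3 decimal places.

Fβ = (1+β²)·TP / ((1+β²)·TP + β²·FN + FP), with β²=9
= 10·846 / (10·846 + 9·515 + 384) = 0.628

0.628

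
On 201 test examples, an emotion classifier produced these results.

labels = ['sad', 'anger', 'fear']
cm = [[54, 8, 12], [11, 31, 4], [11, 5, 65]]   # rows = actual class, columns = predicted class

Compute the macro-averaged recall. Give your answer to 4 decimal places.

0.7354

Per-class recall (TP/(TP+FN)):
  sad: TP=54, FN=8+12=20 → 54/74 = 0.72973
  anger: TP=31, FN=11+4=15 → 31/46 = 0.67391
  fear: TP=65, FN=11+5=16 → 65/81 = 0.80247
Macro-recall = mean = (0.72973 + 0.67391 + 0.80247) / 3 = 0.7354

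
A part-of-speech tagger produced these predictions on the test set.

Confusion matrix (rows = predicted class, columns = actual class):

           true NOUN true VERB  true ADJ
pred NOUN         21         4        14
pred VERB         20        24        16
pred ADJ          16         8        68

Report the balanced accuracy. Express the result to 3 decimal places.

0.576

Balanced accuracy = mean of per-class recall.
  NOUN: recall = 21/57 = 0.3684
  VERB: recall = 24/36 = 0.6667
  ADJ: recall = 68/98 = 0.6939
Mean = (0.3684 + 0.6667 + 0.6939) / 3 = 0.576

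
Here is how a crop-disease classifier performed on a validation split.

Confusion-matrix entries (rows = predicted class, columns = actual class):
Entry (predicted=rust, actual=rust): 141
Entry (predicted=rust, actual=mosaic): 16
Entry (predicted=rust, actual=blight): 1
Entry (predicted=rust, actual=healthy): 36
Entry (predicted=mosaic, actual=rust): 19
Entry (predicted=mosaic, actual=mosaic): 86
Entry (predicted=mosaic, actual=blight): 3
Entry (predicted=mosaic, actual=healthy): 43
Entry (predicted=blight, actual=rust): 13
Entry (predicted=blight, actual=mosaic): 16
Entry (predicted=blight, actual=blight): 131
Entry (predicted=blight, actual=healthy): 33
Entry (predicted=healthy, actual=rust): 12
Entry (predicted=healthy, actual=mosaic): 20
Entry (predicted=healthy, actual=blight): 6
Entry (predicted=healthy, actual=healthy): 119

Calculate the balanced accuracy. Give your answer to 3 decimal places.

Balanced accuracy = mean of per-class recall.
  rust: recall = 141/185 = 0.7622
  mosaic: recall = 86/138 = 0.6232
  blight: recall = 131/141 = 0.9291
  healthy: recall = 119/231 = 0.5152
Mean = (0.7622 + 0.6232 + 0.9291 + 0.5152) / 4 = 0.707

0.707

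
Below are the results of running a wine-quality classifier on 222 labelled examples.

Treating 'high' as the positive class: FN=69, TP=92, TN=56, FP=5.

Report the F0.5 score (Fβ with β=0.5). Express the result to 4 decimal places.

0.8379

Fβ = (1+β²)·TP / ((1+β²)·TP + β²·FN + FP), with β²=1/4
= 1.25·92 / (1.25·92 + 0.25·69 + 5) = 0.8379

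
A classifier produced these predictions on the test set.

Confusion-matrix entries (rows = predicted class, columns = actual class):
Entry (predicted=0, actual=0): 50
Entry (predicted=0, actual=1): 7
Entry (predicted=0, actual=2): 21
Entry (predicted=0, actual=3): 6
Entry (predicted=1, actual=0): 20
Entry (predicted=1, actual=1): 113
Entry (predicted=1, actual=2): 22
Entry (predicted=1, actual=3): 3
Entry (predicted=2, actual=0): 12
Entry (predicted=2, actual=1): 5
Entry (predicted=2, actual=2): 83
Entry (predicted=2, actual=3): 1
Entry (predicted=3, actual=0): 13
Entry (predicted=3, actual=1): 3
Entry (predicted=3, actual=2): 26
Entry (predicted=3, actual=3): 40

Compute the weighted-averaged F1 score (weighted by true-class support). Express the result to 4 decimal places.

Per-class F1 score (2·TP/(2·TP+FP+FN)):
  0: TP=50, FP=7+21+6=34, FN=20+12+13=45 → 100/179 = 0.55866
  1: TP=113, FP=20+22+3=45, FN=7+5+3=15 → 226/286 = 0.79021
  2: TP=83, FP=12+5+1=18, FN=21+22+26=69 → 166/253 = 0.65613
  3: TP=40, FP=13+3+26=42, FN=6+3+1=10 → 80/132 = 0.60606
Weighted-F1 score = Σ (supportᵢ/N)·F1 scoreᵢ with N=425: (95/425)·0.55866 + (128/425)·0.79021 + (152/425)·0.65613 + (50/425)·0.60606 = 0.6688

0.6688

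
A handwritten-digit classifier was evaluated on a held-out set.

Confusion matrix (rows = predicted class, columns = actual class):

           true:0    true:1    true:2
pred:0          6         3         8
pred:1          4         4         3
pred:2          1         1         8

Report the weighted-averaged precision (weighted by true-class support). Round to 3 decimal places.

Per-class precision (TP/(TP+FP)):
  0: TP=6, FP=3+8=11 → 6/17 = 0.3529
  1: TP=4, FP=4+3=7 → 4/11 = 0.3636
  2: TP=8, FP=1+1=2 → 8/10 = 0.8000
Weighted-precision = Σ (supportᵢ/N)·precisionᵢ with N=38: (11/38)·0.3529 + (8/38)·0.3636 + (19/38)·0.8000 = 0.579

0.579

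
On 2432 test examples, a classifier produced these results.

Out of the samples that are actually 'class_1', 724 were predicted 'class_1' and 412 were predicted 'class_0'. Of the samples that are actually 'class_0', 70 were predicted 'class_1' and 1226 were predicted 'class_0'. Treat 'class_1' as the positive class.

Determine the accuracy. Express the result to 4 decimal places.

Accuracy = (TP+TN)/N = (724+1226)/2432 = 0.8018

0.8018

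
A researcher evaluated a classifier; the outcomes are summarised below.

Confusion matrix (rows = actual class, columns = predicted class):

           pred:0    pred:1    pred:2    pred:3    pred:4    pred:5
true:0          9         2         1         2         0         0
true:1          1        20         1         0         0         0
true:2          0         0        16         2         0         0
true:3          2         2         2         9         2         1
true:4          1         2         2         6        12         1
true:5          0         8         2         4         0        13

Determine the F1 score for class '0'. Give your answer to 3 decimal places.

F1 score = 2·TP/(2·TP+FP+FN).
0: TP=9, FP=1+0+2+1+0=4, FN=2+1+2+0+0=5 → 18/27 = 0.6667

0.667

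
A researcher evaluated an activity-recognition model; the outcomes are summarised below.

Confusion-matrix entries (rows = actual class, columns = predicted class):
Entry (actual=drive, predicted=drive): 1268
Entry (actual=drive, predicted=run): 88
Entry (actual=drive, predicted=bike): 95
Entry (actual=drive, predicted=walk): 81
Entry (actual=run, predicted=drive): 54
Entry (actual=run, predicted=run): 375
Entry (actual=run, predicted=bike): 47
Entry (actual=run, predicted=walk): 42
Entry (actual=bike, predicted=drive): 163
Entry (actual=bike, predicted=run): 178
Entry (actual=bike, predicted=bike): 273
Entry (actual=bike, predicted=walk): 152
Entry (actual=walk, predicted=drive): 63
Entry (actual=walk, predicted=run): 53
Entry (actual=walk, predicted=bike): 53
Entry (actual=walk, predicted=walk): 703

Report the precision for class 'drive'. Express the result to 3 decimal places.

0.819

Treat 'drive' as positive and all other classes as negative.
precision = TP/(TP+FP).
drive: TP=1268, FP=54+163+63=280 → 1268/1548 = 0.8191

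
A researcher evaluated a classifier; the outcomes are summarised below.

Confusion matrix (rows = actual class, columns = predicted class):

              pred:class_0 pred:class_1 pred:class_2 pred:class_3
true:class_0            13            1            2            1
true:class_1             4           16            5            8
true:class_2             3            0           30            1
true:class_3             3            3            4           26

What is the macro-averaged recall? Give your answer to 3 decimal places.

Per-class recall (TP/(TP+FN)):
  class_0: TP=13, FN=1+2+1=4 → 13/17 = 0.7647
  class_1: TP=16, FN=4+5+8=17 → 16/33 = 0.4848
  class_2: TP=30, FN=3+0+1=4 → 30/34 = 0.8824
  class_3: TP=26, FN=3+3+4=10 → 26/36 = 0.7222
Macro-recall = mean = (0.7647 + 0.4848 + 0.8824 + 0.7222) / 4 = 0.714

0.714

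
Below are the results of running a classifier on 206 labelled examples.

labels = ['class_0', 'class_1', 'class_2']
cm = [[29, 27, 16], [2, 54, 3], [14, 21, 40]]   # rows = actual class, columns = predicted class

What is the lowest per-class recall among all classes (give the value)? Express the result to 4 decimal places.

0.4028

Per-class recall (TP/(TP+FN)):
  class_0: TP=29, FN=27+16=43 → 29/72 = 0.40278
  class_1: TP=54, FN=2+3=5 → 54/59 = 0.91525
  class_2: TP=40, FN=14+21=35 → 40/75 = 0.53333
Lowest is class 'class_0' with recall = 0.4028.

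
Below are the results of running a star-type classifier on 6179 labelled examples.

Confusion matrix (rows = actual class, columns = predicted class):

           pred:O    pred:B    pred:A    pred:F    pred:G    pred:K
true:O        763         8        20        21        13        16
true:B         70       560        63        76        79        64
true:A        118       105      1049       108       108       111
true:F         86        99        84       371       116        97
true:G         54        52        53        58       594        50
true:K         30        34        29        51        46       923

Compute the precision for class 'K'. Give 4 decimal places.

0.7320

Treat 'K' as positive and all other classes as negative.
precision = TP/(TP+FP).
K: TP=923, FP=16+64+111+97+50=338 → 923/1261 = 0.73196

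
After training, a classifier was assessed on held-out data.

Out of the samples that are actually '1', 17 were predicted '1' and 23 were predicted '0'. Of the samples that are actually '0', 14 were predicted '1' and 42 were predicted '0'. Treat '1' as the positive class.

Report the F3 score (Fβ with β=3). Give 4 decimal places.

0.4348

Fβ = (1+β²)·TP / ((1+β²)·TP + β²·FN + FP), with β²=9
= 10·17 / (10·17 + 9·23 + 14) = 0.4348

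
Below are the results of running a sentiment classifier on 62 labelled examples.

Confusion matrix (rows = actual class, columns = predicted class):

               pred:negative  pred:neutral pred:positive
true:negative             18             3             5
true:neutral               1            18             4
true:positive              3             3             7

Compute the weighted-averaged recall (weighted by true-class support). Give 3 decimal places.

0.694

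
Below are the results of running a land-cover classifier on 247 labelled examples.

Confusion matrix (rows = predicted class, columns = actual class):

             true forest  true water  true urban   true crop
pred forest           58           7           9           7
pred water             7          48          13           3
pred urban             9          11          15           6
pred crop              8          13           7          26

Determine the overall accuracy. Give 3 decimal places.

0.595

Accuracy = trace / total = (58+48+15+26=147) / 247 = 147/247 = 0.595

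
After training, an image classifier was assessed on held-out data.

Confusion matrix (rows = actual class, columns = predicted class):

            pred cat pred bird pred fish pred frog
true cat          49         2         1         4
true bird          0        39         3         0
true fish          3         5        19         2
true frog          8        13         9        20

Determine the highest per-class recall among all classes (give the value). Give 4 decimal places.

Per-class recall (TP/(TP+FN)):
  cat: TP=49, FN=2+1+4=7 → 49/56 = 0.87500
  bird: TP=39, FN=0+3+0=3 → 39/42 = 0.92857
  fish: TP=19, FN=3+5+2=10 → 19/29 = 0.65517
  frog: TP=20, FN=8+13+9=30 → 20/50 = 0.40000
Highest is class 'bird' with recall = 0.9286.

0.9286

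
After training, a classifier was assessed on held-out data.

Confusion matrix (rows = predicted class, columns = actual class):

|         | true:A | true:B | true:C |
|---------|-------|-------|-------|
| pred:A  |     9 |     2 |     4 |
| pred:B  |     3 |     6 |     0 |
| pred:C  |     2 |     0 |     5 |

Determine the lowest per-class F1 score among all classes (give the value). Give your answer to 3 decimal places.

Per-class F1 score (2·TP/(2·TP+FP+FN)):
  A: TP=9, FP=2+4=6, FN=3+2=5 → 18/29 = 0.6207
  B: TP=6, FP=3+0=3, FN=2+0=2 → 12/17 = 0.7059
  C: TP=5, FP=2+0=2, FN=4+0=4 → 10/16 = 0.6250
Lowest is class 'A' with F1 score = 0.621.

0.621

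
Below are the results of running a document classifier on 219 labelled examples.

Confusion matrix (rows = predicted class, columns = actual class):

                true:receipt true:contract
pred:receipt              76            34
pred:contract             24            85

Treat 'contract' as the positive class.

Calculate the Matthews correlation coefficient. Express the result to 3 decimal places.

MCC = (TP·TN − FP·FN) / √((TP+FP)(TP+FN)(TN+FP)(TN+FN))
Numerator = 85·76 − 24·34 = 5644
Denominator = √(109·119·100·110) = √142681000 = 11944.9152
MCC = 5644 / 11944.9152 = 0.473

0.473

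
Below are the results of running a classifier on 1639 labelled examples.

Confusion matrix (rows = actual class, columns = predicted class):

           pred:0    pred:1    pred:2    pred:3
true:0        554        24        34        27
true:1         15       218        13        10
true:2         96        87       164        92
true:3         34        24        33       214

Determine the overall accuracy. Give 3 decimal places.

0.702

Accuracy = trace / total = (554+218+164+214=1150) / 1639 = 1150/1639 = 0.702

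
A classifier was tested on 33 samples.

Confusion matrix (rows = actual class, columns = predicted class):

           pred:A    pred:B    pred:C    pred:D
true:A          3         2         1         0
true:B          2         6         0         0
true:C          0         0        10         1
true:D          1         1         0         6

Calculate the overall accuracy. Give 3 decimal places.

Accuracy = trace / total = (3+6+10+6=25) / 33 = 25/33 = 0.758

0.758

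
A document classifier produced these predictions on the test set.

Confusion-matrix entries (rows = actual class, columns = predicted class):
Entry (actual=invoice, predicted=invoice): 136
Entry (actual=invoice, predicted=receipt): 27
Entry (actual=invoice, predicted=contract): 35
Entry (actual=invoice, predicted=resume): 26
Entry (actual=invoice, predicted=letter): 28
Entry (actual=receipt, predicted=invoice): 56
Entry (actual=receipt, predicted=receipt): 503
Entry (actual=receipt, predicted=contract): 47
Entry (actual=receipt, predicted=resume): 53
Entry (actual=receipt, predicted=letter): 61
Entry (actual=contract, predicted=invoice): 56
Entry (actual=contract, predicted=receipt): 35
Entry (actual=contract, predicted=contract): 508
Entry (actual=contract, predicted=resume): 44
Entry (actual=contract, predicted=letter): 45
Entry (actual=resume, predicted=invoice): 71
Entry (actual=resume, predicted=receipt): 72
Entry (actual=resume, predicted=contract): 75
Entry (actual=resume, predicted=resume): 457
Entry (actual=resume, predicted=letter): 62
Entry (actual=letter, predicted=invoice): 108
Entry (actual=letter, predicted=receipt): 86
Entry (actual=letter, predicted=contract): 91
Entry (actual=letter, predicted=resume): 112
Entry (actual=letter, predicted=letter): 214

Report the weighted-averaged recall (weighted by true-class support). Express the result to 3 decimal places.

0.604

Per-class recall (TP/(TP+FN)):
  invoice: TP=136, FN=27+35+26+28=116 → 136/252 = 0.5397
  receipt: TP=503, FN=56+47+53+61=217 → 503/720 = 0.6986
  contract: TP=508, FN=56+35+44+45=180 → 508/688 = 0.7384
  resume: TP=457, FN=71+72+75+62=280 → 457/737 = 0.6201
  letter: TP=214, FN=108+86+91+112=397 → 214/611 = 0.3502
Weighted-recall = Σ (supportᵢ/N)·recallᵢ with N=3008: (252/3008)·0.5397 + (720/3008)·0.6986 + (688/3008)·0.7384 + (737/3008)·0.6201 + (611/3008)·0.3502 = 0.604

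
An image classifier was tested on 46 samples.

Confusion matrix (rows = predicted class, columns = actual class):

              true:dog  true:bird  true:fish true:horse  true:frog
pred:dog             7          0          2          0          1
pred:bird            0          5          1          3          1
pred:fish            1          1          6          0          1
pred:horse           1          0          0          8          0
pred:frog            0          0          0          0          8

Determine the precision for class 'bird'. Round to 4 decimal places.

0.5000

Take TP from the diagonal, FP from the rest of the 'bird' prediction marginal, FN from the rest of the 'bird' actual marginal.
precision = TP/(TP+FP).
bird: TP=5, FP=0+1+3+1=5 → 5/10 = 0.50000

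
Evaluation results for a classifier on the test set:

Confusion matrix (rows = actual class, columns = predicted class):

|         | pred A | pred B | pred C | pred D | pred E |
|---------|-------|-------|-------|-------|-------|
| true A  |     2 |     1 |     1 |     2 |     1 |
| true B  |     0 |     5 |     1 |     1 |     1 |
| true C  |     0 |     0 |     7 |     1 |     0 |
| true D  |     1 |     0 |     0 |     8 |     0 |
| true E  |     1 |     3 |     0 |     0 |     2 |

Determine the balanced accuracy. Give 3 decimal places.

Balanced accuracy = mean of per-class recall.
  A: recall = 2/7 = 0.2857
  B: recall = 5/8 = 0.6250
  C: recall = 7/8 = 0.8750
  D: recall = 8/9 = 0.8889
  E: recall = 2/6 = 0.3333
Mean = (0.2857 + 0.6250 + 0.8750 + 0.8889 + 0.3333) / 5 = 0.602

0.602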